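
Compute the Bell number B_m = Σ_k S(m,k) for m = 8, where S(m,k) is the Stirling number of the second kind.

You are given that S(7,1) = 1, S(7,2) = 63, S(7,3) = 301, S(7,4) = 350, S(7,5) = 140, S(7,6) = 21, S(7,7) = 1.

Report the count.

4140

@8  (8,1):1·1+0→1, (8,2):63·2+1→127, (8,3):301·3+63→966, (8,4):350·4+301→1701, (8,5):140·5+350→1050, (8,6):21·6+140→266, (8,7):1·7+21→28, (8,8):0·8+1→1
B_8 = ΣS(8,k) = 1+127+966+1701+1050+266+28+1 = 4140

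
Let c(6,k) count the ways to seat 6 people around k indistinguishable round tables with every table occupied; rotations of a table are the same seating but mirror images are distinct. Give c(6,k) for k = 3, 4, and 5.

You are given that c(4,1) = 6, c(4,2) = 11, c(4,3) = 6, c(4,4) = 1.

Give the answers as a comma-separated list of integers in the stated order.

r5: T_5,2=4×11+6=50; T_5,3=4×6+11=35; T_5,4=4×1+6=10; T_5,5=4×0+1=1
r6: T_6,3=5×35+50=225; T_6,4=5×10+35=85; T_6,5=5×1+10=15
Read c(6,3) = 225, c(6,4) = 85, c(6,5) = 15.

225, 85, 15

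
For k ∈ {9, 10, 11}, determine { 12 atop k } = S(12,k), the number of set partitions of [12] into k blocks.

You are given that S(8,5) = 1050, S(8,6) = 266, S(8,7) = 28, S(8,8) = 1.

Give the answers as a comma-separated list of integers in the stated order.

22275, 1705, 66

r9: T_9,6=6×266+1050=2646; T_9,7=7×28+266=462; T_9,8=8×1+28=36; T_9,9=9×0+1=1
r10: T_10,7=7×462+2646=5880; T_10,8=8×36+462=750; T_10,9=9×1+36=45; T_10,10=10×0+1=1
r11: T_11,8=8×750+5880=11880; T_11,9=9×45+750=1155; T_11,10=10×1+45=55; T_11,11=11×0+1=1
r12: T_12,9=9×1155+11880=22275; T_12,10=10×55+1155=1705; T_12,11=11×1+55=66
Read S(12,9) = 22275, S(12,10) = 1705, S(12,11) = 66.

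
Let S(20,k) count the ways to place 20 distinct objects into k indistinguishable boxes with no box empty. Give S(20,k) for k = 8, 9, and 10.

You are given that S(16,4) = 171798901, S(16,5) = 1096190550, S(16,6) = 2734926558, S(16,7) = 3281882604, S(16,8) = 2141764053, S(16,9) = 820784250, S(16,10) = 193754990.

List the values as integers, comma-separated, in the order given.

i=17: T(17,5)=171798901+5·1096190550=5652751651 | T(17,6)=1096190550+6·2734926558=17505749898 | T(17,7)=2734926558+7·3281882604=25708104786 | T(17,8)=3281882604+8·2141764053=20415995028 | T(17,9)=2141764053+9·820784250=9528822303 | T(17,10)=820784250+10·193754990=2758334150
i=18: T(18,6)=5652751651+6·17505749898=110687251039 | T(18,7)=17505749898+7·25708104786=197462483400 | T(18,8)=25708104786+8·20415995028=189036065010 | T(18,9)=20415995028+9·9528822303=106175395755 | T(18,10)=9528822303+10·2758334150=37112163803
i=19: T(19,7)=110687251039+7·197462483400=1492924634839 | T(19,8)=197462483400+8·189036065010=1709751003480 | T(19,9)=189036065010+9·106175395755=1144614626805 | T(19,10)=106175395755+10·37112163803=477297033785
i=20: T(20,8)=1492924634839+8·1709751003480=15170932662679 | T(20,9)=1709751003480+9·1144614626805=12011282644725 | T(20,10)=1144614626805+10·477297033785=5917584964655
Read S(20,8) = 15170932662679, S(20,9) = 12011282644725, S(20,10) = 5917584964655.

15170932662679, 12011282644725, 5917584964655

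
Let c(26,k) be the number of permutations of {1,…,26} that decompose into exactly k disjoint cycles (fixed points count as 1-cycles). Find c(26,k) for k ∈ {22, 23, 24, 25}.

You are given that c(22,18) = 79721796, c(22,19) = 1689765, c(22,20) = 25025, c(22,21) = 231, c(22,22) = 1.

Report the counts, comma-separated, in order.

333685495, 4858750, 50050, 325

r23: T_23,19=22×1689765+79721796=116896626; T_23,20=22×25025+1689765=2240315; T_23,21=22×231+25025=30107; T_23,22=22×1+231=253; T_23,23=22×0+1=1
r24: T_24,20=23×2240315+116896626=168423871; T_24,21=23×30107+2240315=2932776; T_24,22=23×253+30107=35926; T_24,23=23×1+253=276; T_24,24=23×0+1=1
r25: T_25,21=24×2932776+168423871=238810495; T_25,22=24×35926+2932776=3795000; T_25,23=24×276+35926=42550; T_25,24=24×1+276=300; T_25,25=24×0+1=1
r26: T_26,22=25×3795000+238810495=333685495; T_26,23=25×42550+3795000=4858750; T_26,24=25×300+42550=50050; T_26,25=25×1+300=325
Read c(26,22) = 333685495, c(26,23) = 4858750, c(26,24) = 50050, c(26,25) = 325.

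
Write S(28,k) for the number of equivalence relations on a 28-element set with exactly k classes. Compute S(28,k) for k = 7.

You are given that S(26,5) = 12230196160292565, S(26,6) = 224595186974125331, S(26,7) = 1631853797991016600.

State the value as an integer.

82892803728383735268

row 27: T[27][6]=6·224595186974125331+12230196160292565=1359801318005044551  T[27][7]=7·1631853797991016600+224595186974125331=11647571772911241531
row 28: T[28][7]=7·11647571772911241531+1359801318005044551=82892803728383735268
Read S(28,7) = 82892803728383735268.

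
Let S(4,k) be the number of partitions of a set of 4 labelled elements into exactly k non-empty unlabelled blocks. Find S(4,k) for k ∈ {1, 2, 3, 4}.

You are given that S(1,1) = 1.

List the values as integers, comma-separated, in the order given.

row 2: T[2][1]=1·1+0=1  T[2][2]=2·0+1=1
row 3: T[3][1]=1·1+0=1  T[3][2]=2·1+1=3  T[3][3]=3·0+1=1
row 4: T[4][1]=1·1+0=1  T[4][2]=2·3+1=7  T[4][3]=3·1+3=6  T[4][4]=4·0+1=1
Read S(4,1) = 1, S(4,2) = 7, S(4,3) = 6, S(4,4) = 1.

1, 7, 6, 1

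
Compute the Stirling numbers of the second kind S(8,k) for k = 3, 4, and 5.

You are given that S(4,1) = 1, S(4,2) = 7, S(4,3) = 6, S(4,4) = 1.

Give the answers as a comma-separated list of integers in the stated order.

@5  (5,1):1·1+0→1, (5,2):7·2+1→15, (5,3):6·3+7→25, (5,4):1·4+6→10, (5,5):0·5+1→1
@6  (6,1):1·1+0→1, (6,2):15·2+1→31, (6,3):25·3+15→90, (6,4):10·4+25→65, (6,5):1·5+10→15
@7  (7,2):31·2+1→63, (7,3):90·3+31→301, (7,4):65·4+90→350, (7,5):15·5+65→140
@8  (8,3):301·3+63→966, (8,4):350·4+301→1701, (8,5):140·5+350→1050
Read S(8,3) = 966, S(8,4) = 1701, S(8,5) = 1050.

966, 1701, 1050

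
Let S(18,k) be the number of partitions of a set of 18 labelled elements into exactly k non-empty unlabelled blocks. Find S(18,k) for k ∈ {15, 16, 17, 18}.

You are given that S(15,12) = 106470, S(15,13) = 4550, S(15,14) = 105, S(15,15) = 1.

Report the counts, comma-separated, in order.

367200, 9996, 153, 1

@16  (16,13):4550·13+106470→165620, (16,14):105·14+4550→6020, (16,15):1·15+105→120, (16,16):0·16+1→1
@17  (17,14):6020·14+165620→249900, (17,15):120·15+6020→7820, (17,16):1·16+120→136, (17,17):0·17+1→1
@18  (18,15):7820·15+249900→367200, (18,16):136·16+7820→9996, (18,17):1·17+136→153, (18,18):0·18+1→1
Read S(18,15) = 367200, S(18,16) = 9996, S(18,17) = 153, S(18,18) = 1.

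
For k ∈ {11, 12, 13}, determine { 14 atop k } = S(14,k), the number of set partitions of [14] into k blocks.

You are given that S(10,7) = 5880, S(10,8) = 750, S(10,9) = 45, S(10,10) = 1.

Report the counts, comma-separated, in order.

@11  (11,8):750·8+5880→11880, (11,9):45·9+750→1155, (11,10):1·10+45→55, (11,11):0·11+1→1
@12  (12,9):1155·9+11880→22275, (12,10):55·10+1155→1705, (12,11):1·11+55→66, (12,12):0·12+1→1
@13  (13,10):1705·10+22275→39325, (13,11):66·11+1705→2431, (13,12):1·12+66→78, (13,13):0·13+1→1
@14  (14,11):2431·11+39325→66066, (14,12):78·12+2431→3367, (14,13):1·13+78→91
Read S(14,11) = 66066, S(14,12) = 3367, S(14,13) = 91.

66066, 3367, 91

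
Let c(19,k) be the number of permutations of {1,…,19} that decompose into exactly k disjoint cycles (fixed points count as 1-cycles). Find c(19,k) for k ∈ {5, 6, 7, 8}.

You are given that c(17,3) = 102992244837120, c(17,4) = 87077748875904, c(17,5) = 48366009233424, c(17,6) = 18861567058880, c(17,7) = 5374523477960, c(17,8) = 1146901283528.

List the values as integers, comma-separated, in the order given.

row 18: T[18][4]=17·87077748875904+102992244837120=1583313975727488  T[18][5]=17·48366009233424+87077748875904=909299905844112  T[18][6]=17·18861567058880+48366009233424=369012649234384  T[18][7]=17·5374523477960+18861567058880=110228466184200  T[18][8]=17·1146901283528+5374523477960=24871845297936
row 19: T[19][5]=18·909299905844112+1583313975727488=17950712280921504  T[19][6]=18·369012649234384+909299905844112=7551527592063024  T[19][7]=18·110228466184200+369012649234384=2353125040549984  T[19][8]=18·24871845297936+110228466184200=557921681547048
Read c(19,5) = 17950712280921504, c(19,6) = 7551527592063024, c(19,7) = 2353125040549984, c(19,8) = 557921681547048.

17950712280921504, 7551527592063024, 2353125040549984, 557921681547048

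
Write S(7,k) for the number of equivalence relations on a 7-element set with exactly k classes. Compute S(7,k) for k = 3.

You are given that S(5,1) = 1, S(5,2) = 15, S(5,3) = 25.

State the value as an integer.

r6: T_6,2=2×15+1=31; T_6,3=3×25+15=90
r7: T_7,3=3×90+31=301
Read S(7,3) = 301.

301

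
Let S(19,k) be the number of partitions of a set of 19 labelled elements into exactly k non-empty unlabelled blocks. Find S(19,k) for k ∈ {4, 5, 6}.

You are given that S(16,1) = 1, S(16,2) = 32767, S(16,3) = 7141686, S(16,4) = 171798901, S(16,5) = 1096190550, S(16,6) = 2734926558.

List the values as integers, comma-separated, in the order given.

11259666950, 147589284710, 693081601779

i=17: T(17,2)=1+2·32767=65535 | T(17,3)=32767+3·7141686=21457825 | T(17,4)=7141686+4·171798901=694337290 | T(17,5)=171798901+5·1096190550=5652751651 | T(17,6)=1096190550+6·2734926558=17505749898
i=18: T(18,3)=65535+3·21457825=64439010 | T(18,4)=21457825+4·694337290=2798806985 | T(18,5)=694337290+5·5652751651=28958095545 | T(18,6)=5652751651+6·17505749898=110687251039
i=19: T(19,4)=64439010+4·2798806985=11259666950 | T(19,5)=2798806985+5·28958095545=147589284710 | T(19,6)=28958095545+6·110687251039=693081601779
Read S(19,4) = 11259666950, S(19,5) = 147589284710, S(19,6) = 693081601779.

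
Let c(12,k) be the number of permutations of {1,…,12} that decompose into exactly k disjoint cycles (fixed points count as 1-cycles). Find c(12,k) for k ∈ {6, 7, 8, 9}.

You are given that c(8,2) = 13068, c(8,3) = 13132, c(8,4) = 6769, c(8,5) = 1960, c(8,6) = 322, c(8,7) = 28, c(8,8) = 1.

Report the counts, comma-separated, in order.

row 9: T[9][3]=8·13132+13068=118124  T[9][4]=8·6769+13132=67284  T[9][5]=8·1960+6769=22449  T[9][6]=8·322+1960=4536  T[9][7]=8·28+322=546  T[9][8]=8·1+28=36  T[9][9]=8·0+1=1
row 10: T[10][4]=9·67284+118124=723680  T[10][5]=9·22449+67284=269325  T[10][6]=9·4536+22449=63273  T[10][7]=9·546+4536=9450  T[10][8]=9·36+546=870  T[10][9]=9·1+36=45
row 11: T[11][5]=10·269325+723680=3416930  T[11][6]=10·63273+269325=902055  T[11][7]=10·9450+63273=157773  T[11][8]=10·870+9450=18150  T[11][9]=10·45+870=1320
row 12: T[12][6]=11·902055+3416930=13339535  T[12][7]=11·157773+902055=2637558  T[12][8]=11·18150+157773=357423  T[12][9]=11·1320+18150=32670
Read c(12,6) = 13339535, c(12,7) = 2637558, c(12,8) = 357423, c(12,9) = 32670.

13339535, 2637558, 357423, 32670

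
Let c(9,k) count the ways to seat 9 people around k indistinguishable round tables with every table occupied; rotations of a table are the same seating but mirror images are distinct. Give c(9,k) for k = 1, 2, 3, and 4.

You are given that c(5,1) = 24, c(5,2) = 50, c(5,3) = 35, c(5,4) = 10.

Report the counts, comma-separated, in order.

@6  (6,1):24·5+0→120, (6,2):50·5+24→274, (6,3):35·5+50→225, (6,4):10·5+35→85
@7  (7,1):120·6+0→720, (7,2):274·6+120→1764, (7,3):225·6+274→1624, (7,4):85·6+225→735
@8  (8,1):720·7+0→5040, (8,2):1764·7+720→13068, (8,3):1624·7+1764→13132, (8,4):735·7+1624→6769
@9  (9,1):5040·8+0→40320, (9,2):13068·8+5040→109584, (9,3):13132·8+13068→118124, (9,4):6769·8+13132→67284
Read c(9,1) = 40320, c(9,2) = 109584, c(9,3) = 118124, c(9,4) = 67284.

40320, 109584, 118124, 67284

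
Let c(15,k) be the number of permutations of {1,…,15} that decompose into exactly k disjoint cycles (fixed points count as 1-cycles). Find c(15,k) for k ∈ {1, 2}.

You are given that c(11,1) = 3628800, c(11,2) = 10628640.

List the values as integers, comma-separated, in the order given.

@12  (12,1):3628800·11+0→39916800, (12,2):10628640·11+3628800→120543840
@13  (13,1):39916800·12+0→479001600, (13,2):120543840·12+39916800→1486442880
@14  (14,1):479001600·13+0→6227020800, (14,2):1486442880·13+479001600→19802759040
@15  (15,1):6227020800·14+0→87178291200, (15,2):19802759040·14+6227020800→283465647360
Read c(15,1) = 87178291200, c(15,2) = 283465647360.

87178291200, 283465647360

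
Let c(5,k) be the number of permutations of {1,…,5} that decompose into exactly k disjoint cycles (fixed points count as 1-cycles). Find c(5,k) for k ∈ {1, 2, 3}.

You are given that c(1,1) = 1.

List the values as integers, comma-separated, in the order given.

24, 50, 35

row 2: T[2][1]=1·1+0=1  T[2][2]=1·0+1=1
row 3: T[3][1]=2·1+0=2  T[3][2]=2·1+1=3  T[3][3]=2·0+1=1
row 4: T[4][1]=3·2+0=6  T[4][2]=3·3+2=11  T[4][3]=3·1+3=6
row 5: T[5][1]=4·6+0=24  T[5][2]=4·11+6=50  T[5][3]=4·6+11=35
Read c(5,1) = 24, c(5,2) = 50, c(5,3) = 35.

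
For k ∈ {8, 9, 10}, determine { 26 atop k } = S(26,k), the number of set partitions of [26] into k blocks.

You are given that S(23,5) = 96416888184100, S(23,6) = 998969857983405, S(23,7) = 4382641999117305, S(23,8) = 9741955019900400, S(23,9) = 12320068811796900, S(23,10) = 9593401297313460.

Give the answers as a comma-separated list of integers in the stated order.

5749622251945664950, 11201516780955125625, 13199555372846848005

row 24: T[24][6]=6·998969857983405+96416888184100=6090236036084530  T[24][7]=7·4382641999117305+998969857983405=31677463851804540  T[24][8]=8·9741955019900400+4382641999117305=82318282158320505  T[24][9]=9·12320068811796900+9741955019900400=120622574326072500  T[24][10]=10·9593401297313460+12320068811796900=108254081784931500
row 25: T[25][7]=7·31677463851804540+6090236036084530=227832482998716310  T[25][8]=8·82318282158320505+31677463851804540=690223721118368580  T[25][9]=9·120622574326072500+82318282158320505=1167921451092973005  T[25][10]=10·108254081784931500+120622574326072500=1203163392175387500
row 26: T[26][8]=8·690223721118368580+227832482998716310=5749622251945664950  T[26][9]=9·1167921451092973005+690223721118368580=11201516780955125625  T[26][10]=10·1203163392175387500+1167921451092973005=13199555372846848005
Read S(26,8) = 5749622251945664950, S(26,9) = 11201516780955125625, S(26,10) = 13199555372846848005.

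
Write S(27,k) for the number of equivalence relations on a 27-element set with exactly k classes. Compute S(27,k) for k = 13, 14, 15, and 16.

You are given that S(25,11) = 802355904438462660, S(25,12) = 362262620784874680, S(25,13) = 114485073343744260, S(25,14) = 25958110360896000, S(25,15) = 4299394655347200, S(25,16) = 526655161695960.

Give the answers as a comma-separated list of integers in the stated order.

row 26: T[26][12]=12·362262620784874680+802355904438462660=5149507353856958820  T[26][13]=13·114485073343744260+362262620784874680=1850568574253550060  T[26][14]=14·25958110360896000+114485073343744260=477898618396288260  T[26][15]=15·4299394655347200+25958110360896000=90449030191104000  T[26][16]=16·526655161695960+4299394655347200=12725877242482560
row 27: T[27][13]=13·1850568574253550060+5149507353856958820=29206898819153109600  T[27][14]=14·477898618396288260+1850568574253550060=8541149231801585700  T[27][15]=15·90449030191104000+477898618396288260=1834634071262848260  T[27][16]=16·12725877242482560+90449030191104000=294063066070824960
Read S(27,13) = 29206898819153109600, S(27,14) = 8541149231801585700, S(27,15) = 1834634071262848260, S(27,16) = 294063066070824960.

29206898819153109600, 8541149231801585700, 1834634071262848260, 294063066070824960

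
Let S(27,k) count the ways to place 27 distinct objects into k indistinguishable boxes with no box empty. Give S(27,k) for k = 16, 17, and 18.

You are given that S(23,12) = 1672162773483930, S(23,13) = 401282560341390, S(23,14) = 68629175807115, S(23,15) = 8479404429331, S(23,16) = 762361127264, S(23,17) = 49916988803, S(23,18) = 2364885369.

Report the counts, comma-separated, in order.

i=24: T(24,13)=1672162773483930+13·401282560341390=6888836057922000 | T(24,14)=401282560341390+14·68629175807115=1362091021641000 | T(24,15)=68629175807115+15·8479404429331=195820242247080 | T(24,16)=8479404429331+16·762361127264=20677182465555 | T(24,17)=762361127264+17·49916988803=1610949936915 | T(24,18)=49916988803+18·2364885369=92484925445
i=25: T(25,14)=6888836057922000+14·1362091021641000=25958110360896000 | T(25,15)=1362091021641000+15·195820242247080=4299394655347200 | T(25,16)=195820242247080+16·20677182465555=526655161695960 | T(25,17)=20677182465555+17·1610949936915=48063331393110 | T(25,18)=1610949936915+18·92484925445=3275678594925
i=26: T(26,15)=25958110360896000+15·4299394655347200=90449030191104000 | T(26,16)=4299394655347200+16·526655161695960=12725877242482560 | T(26,17)=526655161695960+17·48063331393110=1343731795378830 | T(26,18)=48063331393110+18·3275678594925=107025546101760
i=27: T(27,16)=90449030191104000+16·12725877242482560=294063066070824960 | T(27,17)=12725877242482560+17·1343731795378830=35569317763922670 | T(27,18)=1343731795378830+18·107025546101760=3270191625210510
Read S(27,16) = 294063066070824960, S(27,17) = 35569317763922670, S(27,18) = 3270191625210510.

294063066070824960, 35569317763922670, 3270191625210510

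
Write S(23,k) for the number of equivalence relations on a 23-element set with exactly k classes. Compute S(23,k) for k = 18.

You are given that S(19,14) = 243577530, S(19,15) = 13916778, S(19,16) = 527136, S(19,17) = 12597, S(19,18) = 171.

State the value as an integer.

row 20: T[20][15]=15·13916778+243577530=452329200  T[20][16]=16·527136+13916778=22350954  T[20][17]=17·12597+527136=741285  T[20][18]=18·171+12597=15675
row 21: T[21][16]=16·22350954+452329200=809944464  T[21][17]=17·741285+22350954=34952799  T[21][18]=18·15675+741285=1023435
row 22: T[22][17]=17·34952799+809944464=1404142047  T[22][18]=18·1023435+34952799=53374629
row 23: T[23][18]=18·53374629+1404142047=2364885369
Read S(23,18) = 2364885369.

2364885369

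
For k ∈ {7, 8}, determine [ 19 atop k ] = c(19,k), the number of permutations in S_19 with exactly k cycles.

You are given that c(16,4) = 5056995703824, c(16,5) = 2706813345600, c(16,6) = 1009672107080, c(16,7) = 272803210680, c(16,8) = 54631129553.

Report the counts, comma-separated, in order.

r17: T_17,5=16×2706813345600+5056995703824=48366009233424; T_17,6=16×1009672107080+2706813345600=18861567058880; T_17,7=16×272803210680+1009672107080=5374523477960; T_17,8=16×54631129553+272803210680=1146901283528
r18: T_18,6=17×18861567058880+48366009233424=369012649234384; T_18,7=17×5374523477960+18861567058880=110228466184200; T_18,8=17×1146901283528+5374523477960=24871845297936
r19: T_19,7=18×110228466184200+369012649234384=2353125040549984; T_19,8=18×24871845297936+110228466184200=557921681547048
Read c(19,7) = 2353125040549984, c(19,8) = 557921681547048.

2353125040549984, 557921681547048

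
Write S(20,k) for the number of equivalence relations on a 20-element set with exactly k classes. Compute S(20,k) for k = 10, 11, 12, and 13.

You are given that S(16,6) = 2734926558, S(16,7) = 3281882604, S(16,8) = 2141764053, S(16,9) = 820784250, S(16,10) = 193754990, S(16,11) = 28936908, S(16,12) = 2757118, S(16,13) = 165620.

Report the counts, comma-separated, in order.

r17: T_17,7=7×3281882604+2734926558=25708104786; T_17,8=8×2141764053+3281882604=20415995028; T_17,9=9×820784250+2141764053=9528822303; T_17,10=10×193754990+820784250=2758334150; T_17,11=11×28936908+193754990=512060978; T_17,12=12×2757118+28936908=62022324; T_17,13=13×165620+2757118=4910178
r18: T_18,8=8×20415995028+25708104786=189036065010; T_18,9=9×9528822303+20415995028=106175395755; T_18,10=10×2758334150+9528822303=37112163803; T_18,11=11×512060978+2758334150=8391004908; T_18,12=12×62022324+512060978=1256328866; T_18,13=13×4910178+62022324=125854638
r19: T_19,9=9×106175395755+189036065010=1144614626805; T_19,10=10×37112163803+106175395755=477297033785; T_19,11=11×8391004908+37112163803=129413217791; T_19,12=12×1256328866+8391004908=23466951300; T_19,13=13×125854638+1256328866=2892439160
r20: T_20,10=10×477297033785+1144614626805=5917584964655; T_20,11=11×129413217791+477297033785=1900842429486; T_20,12=12×23466951300+129413217791=411016633391; T_20,13=13×2892439160+23466951300=61068660380
Read S(20,10) = 5917584964655, S(20,11) = 1900842429486, S(20,12) = 411016633391, S(20,13) = 61068660380.

5917584964655, 1900842429486, 411016633391, 61068660380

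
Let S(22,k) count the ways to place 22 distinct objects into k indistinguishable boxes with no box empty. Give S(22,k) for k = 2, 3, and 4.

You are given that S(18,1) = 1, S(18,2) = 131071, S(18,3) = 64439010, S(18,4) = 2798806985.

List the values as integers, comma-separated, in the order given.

2097151, 5228079450, 727778623825

row 19: T[19][1]=1·1+0=1  T[19][2]=2·131071+1=262143  T[19][3]=3·64439010+131071=193448101  T[19][4]=4·2798806985+64439010=11259666950
row 20: T[20][1]=1·1+0=1  T[20][2]=2·262143+1=524287  T[20][3]=3·193448101+262143=580606446  T[20][4]=4·11259666950+193448101=45232115901
row 21: T[21][1]=1·1+0=1  T[21][2]=2·524287+1=1048575  T[21][3]=3·580606446+524287=1742343625  T[21][4]=4·45232115901+580606446=181509070050
row 22: T[22][2]=2·1048575+1=2097151  T[22][3]=3·1742343625+1048575=5228079450  T[22][4]=4·181509070050+1742343625=727778623825
Read S(22,2) = 2097151, S(22,3) = 5228079450, S(22,4) = 727778623825.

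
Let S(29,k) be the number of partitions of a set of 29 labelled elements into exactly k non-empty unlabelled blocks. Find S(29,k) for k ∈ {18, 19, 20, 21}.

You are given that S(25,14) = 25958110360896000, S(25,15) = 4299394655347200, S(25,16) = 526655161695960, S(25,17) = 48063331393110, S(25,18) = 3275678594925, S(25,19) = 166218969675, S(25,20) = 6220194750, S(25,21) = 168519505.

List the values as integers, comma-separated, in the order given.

2598531274376323650, 239332331869053150, 17110181160972900, 949910385013590

[26] T[26,15]:15*4299394655347200+25958110360896000=90449030191104000 · T[26,16]:16*526655161695960+4299394655347200=12725877242482560 · T[26,17]:17*48063331393110+526655161695960=1343731795378830 · T[26,18]:18*3275678594925+48063331393110=107025546101760 · T[26,19]:19*166218969675+3275678594925=6433839018750 · T[26,20]:20*6220194750+166218969675=290622864675 · T[26,21]:21*168519505+6220194750=9759104355
[27] T[27,16]:16*12725877242482560+90449030191104000=294063066070824960 · T[27,17]:17*1343731795378830+12725877242482560=35569317763922670 · T[27,18]:18*107025546101760+1343731795378830=3270191625210510 · T[27,19]:19*6433839018750+107025546101760=229268487458010 · T[27,20]:20*290622864675+6433839018750=12246296312250 · T[27,21]:21*9759104355+290622864675=495564056130
[28] T[28,17]:17*35569317763922670+294063066070824960=898741468057510350 · T[28,18]:18*3270191625210510+35569317763922670=94432767017711850 · T[28,19]:19*229268487458010+3270191625210510=7626292886912700 · T[28,20]:20*12246296312250+229268487458010=474194413703010 · T[28,21]:21*495564056130+12246296312250=22653141490980
[29] T[29,18]:18*94432767017711850+898741468057510350=2598531274376323650 · T[29,19]:19*7626292886912700+94432767017711850=239332331869053150 · T[29,20]:20*474194413703010+7626292886912700=17110181160972900 · T[29,21]:21*22653141490980+474194413703010=949910385013590
Read S(29,18) = 2598531274376323650, S(29,19) = 239332331869053150, S(29,20) = 17110181160972900, S(29,21) = 949910385013590.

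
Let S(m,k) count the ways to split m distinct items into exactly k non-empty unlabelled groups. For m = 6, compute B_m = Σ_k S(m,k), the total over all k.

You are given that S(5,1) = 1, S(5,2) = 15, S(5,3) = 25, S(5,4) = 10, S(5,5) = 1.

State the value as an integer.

203

r6: T_6,1=1×1+0=1; T_6,2=2×15+1=31; T_6,3=3×25+15=90; T_6,4=4×10+25=65; T_6,5=5×1+10=15; T_6,6=6×0+1=1
B_6 = ΣS(6,k) = 1+31+90+65+15+1 = 203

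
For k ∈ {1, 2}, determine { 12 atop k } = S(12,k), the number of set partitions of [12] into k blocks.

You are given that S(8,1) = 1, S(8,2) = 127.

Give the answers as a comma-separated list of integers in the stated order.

[9] T[9,1]:1*1+0=1 · T[9,2]:2*127+1=255
[10] T[10,1]:1*1+0=1 · T[10,2]:2*255+1=511
[11] T[11,1]:1*1+0=1 · T[11,2]:2*511+1=1023
[12] T[12,1]:1*1+0=1 · T[12,2]:2*1023+1=2047
Read S(12,1) = 1, S(12,2) = 2047.

1, 2047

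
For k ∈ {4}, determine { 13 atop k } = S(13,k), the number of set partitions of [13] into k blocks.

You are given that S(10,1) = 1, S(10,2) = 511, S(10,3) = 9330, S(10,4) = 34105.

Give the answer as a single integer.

2532530

[11] T[11,2]:2*511+1=1023 · T[11,3]:3*9330+511=28501 · T[11,4]:4*34105+9330=145750
[12] T[12,3]:3*28501+1023=86526 · T[12,4]:4*145750+28501=611501
[13] T[13,4]:4*611501+86526=2532530
Read S(13,4) = 2532530.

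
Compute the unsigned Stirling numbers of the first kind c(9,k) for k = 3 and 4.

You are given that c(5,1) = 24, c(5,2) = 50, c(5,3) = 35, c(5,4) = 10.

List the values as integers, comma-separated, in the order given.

118124, 67284

row 6: T[6][1]=5·24+0=120  T[6][2]=5·50+24=274  T[6][3]=5·35+50=225  T[6][4]=5·10+35=85
row 7: T[7][1]=6·120+0=720  T[7][2]=6·274+120=1764  T[7][3]=6·225+274=1624  T[7][4]=6·85+225=735
row 8: T[8][2]=7·1764+720=13068  T[8][3]=7·1624+1764=13132  T[8][4]=7·735+1624=6769
row 9: T[9][3]=8·13132+13068=118124  T[9][4]=8·6769+13132=67284
Read c(9,3) = 118124, c(9,4) = 67284.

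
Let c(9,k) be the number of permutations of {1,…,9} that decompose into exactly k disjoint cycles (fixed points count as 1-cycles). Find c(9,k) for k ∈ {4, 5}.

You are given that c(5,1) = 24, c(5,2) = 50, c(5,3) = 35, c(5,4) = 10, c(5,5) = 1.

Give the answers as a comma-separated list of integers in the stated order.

i=6: T(6,1)=0+5·24=120 | T(6,2)=24+5·50=274 | T(6,3)=50+5·35=225 | T(6,4)=35+5·10=85 | T(6,5)=10+5·1=15
i=7: T(7,2)=120+6·274=1764 | T(7,3)=274+6·225=1624 | T(7,4)=225+6·85=735 | T(7,5)=85+6·15=175
i=8: T(8,3)=1764+7·1624=13132 | T(8,4)=1624+7·735=6769 | T(8,5)=735+7·175=1960
i=9: T(9,4)=13132+8·6769=67284 | T(9,5)=6769+8·1960=22449
Read c(9,4) = 67284, c(9,5) = 22449.

67284, 22449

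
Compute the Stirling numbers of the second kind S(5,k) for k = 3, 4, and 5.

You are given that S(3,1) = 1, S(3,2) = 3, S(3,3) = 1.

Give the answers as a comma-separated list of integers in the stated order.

[4] T[4,2]:2*3+1=7 · T[4,3]:3*1+3=6 · T[4,4]:4*0+1=1
[5] T[5,3]:3*6+7=25 · T[5,4]:4*1+6=10 · T[5,5]:5*0+1=1
Read S(5,3) = 25, S(5,4) = 10, S(5,5) = 1.

25, 10, 1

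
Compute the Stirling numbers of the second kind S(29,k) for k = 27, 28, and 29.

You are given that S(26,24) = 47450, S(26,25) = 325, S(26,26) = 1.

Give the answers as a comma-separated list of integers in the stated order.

@27  (27,25):325·25+47450→55575, (27,26):1·26+325→351, (27,27):0·27+1→1
@28  (28,26):351·26+55575→64701, (28,27):1·27+351→378, (28,28):0·28+1→1
@29  (29,27):378·27+64701→74907, (29,28):1·28+378→406, (29,29):0·29+1→1
Read S(29,27) = 74907, S(29,28) = 406, S(29,29) = 1.

74907, 406, 1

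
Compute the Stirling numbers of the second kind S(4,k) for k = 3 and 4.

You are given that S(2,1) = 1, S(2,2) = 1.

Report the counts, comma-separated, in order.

@3  (3,2):1·2+1→3, (3,3):0·3+1→1
@4  (4,3):1·3+3→6, (4,4):0·4+1→1
Read S(4,3) = 6, S(4,4) = 1.

6, 1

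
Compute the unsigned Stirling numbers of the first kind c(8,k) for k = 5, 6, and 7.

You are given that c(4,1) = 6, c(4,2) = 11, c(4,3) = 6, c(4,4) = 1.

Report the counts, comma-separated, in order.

row 5: T[5][2]=4·11+6=50  T[5][3]=4·6+11=35  T[5][4]=4·1+6=10  T[5][5]=4·0+1=1
row 6: T[6][3]=5·35+50=225  T[6][4]=5·10+35=85  T[6][5]=5·1+10=15  T[6][6]=5·0+1=1
row 7: T[7][4]=6·85+225=735  T[7][5]=6·15+85=175  T[7][6]=6·1+15=21  T[7][7]=6·0+1=1
row 8: T[8][5]=7·175+735=1960  T[8][6]=7·21+175=322  T[8][7]=7·1+21=28
Read c(8,5) = 1960, c(8,6) = 322, c(8,7) = 28.

1960, 322, 28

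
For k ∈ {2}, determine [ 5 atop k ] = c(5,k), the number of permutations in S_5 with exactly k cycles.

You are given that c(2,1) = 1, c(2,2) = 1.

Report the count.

50

r3: T_3,1=2×1+0=2; T_3,2=2×1+1=3
r4: T_4,1=3×2+0=6; T_4,2=3×3+2=11
r5: T_5,2=4×11+6=50
Read c(5,2) = 50.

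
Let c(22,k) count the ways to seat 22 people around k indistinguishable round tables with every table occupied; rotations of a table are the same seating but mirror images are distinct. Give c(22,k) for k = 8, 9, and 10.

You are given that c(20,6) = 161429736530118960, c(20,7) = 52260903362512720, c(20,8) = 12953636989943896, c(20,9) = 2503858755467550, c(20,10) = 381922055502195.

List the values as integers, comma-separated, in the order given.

7744654310169576800, 1634980697246583456, 276019109275035346

i=21: T(21,7)=161429736530118960+20·52260903362512720=1206647803780373360 | T(21,8)=52260903362512720+20·12953636989943896=311333643161390640 | T(21,9)=12953636989943896+20·2503858755467550=63030812099294896 | T(21,10)=2503858755467550+20·381922055502195=10142299865511450
i=22: T(22,8)=1206647803780373360+21·311333643161390640=7744654310169576800 | T(22,9)=311333643161390640+21·63030812099294896=1634980697246583456 | T(22,10)=63030812099294896+21·10142299865511450=276019109275035346
Read c(22,8) = 7744654310169576800, c(22,9) = 1634980697246583456, c(22,10) = 276019109275035346.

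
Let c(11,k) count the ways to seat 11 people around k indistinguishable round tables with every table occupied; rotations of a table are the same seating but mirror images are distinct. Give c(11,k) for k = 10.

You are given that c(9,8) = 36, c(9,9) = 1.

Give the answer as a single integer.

[10] T[10,9]:9*1+36=45 · T[10,10]:9*0+1=1
[11] T[11,10]:10*1+45=55
Read c(11,10) = 55.

55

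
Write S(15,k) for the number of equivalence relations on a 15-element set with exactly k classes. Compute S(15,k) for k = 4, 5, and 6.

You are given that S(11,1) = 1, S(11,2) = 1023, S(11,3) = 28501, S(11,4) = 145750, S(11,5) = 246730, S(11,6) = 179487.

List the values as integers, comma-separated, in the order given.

42355950, 210766920, 420693273

i=12: T(12,1)=0+1·1=1 | T(12,2)=1+2·1023=2047 | T(12,3)=1023+3·28501=86526 | T(12,4)=28501+4·145750=611501 | T(12,5)=145750+5·246730=1379400 | T(12,6)=246730+6·179487=1323652
i=13: T(13,2)=1+2·2047=4095 | T(13,3)=2047+3·86526=261625 | T(13,4)=86526+4·611501=2532530 | T(13,5)=611501+5·1379400=7508501 | T(13,6)=1379400+6·1323652=9321312
i=14: T(14,3)=4095+3·261625=788970 | T(14,4)=261625+4·2532530=10391745 | T(14,5)=2532530+5·7508501=40075035 | T(14,6)=7508501+6·9321312=63436373
i=15: T(15,4)=788970+4·10391745=42355950 | T(15,5)=10391745+5·40075035=210766920 | T(15,6)=40075035+6·63436373=420693273
Read S(15,4) = 42355950, S(15,5) = 210766920, S(15,6) = 420693273.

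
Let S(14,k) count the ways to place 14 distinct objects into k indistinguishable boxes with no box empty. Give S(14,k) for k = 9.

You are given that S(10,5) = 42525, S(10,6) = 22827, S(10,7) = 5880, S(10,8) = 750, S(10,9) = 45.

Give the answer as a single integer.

r11: T_11,6=6×22827+42525=179487; T_11,7=7×5880+22827=63987; T_11,8=8×750+5880=11880; T_11,9=9×45+750=1155
r12: T_12,7=7×63987+179487=627396; T_12,8=8×11880+63987=159027; T_12,9=9×1155+11880=22275
r13: T_13,8=8×159027+627396=1899612; T_13,9=9×22275+159027=359502
r14: T_14,9=9×359502+1899612=5135130
Read S(14,9) = 5135130.

5135130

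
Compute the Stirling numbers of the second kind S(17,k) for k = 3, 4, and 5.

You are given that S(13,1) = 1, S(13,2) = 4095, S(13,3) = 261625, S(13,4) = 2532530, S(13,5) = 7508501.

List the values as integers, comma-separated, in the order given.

21457825, 694337290, 5652751651

@14  (14,1):1·1+0→1, (14,2):4095·2+1→8191, (14,3):261625·3+4095→788970, (14,4):2532530·4+261625→10391745, (14,5):7508501·5+2532530→40075035
@15  (15,1):1·1+0→1, (15,2):8191·2+1→16383, (15,3):788970·3+8191→2375101, (15,4):10391745·4+788970→42355950, (15,5):40075035·5+10391745→210766920
@16  (16,2):16383·2+1→32767, (16,3):2375101·3+16383→7141686, (16,4):42355950·4+2375101→171798901, (16,5):210766920·5+42355950→1096190550
@17  (17,3):7141686·3+32767→21457825, (17,4):171798901·4+7141686→694337290, (17,5):1096190550·5+171798901→5652751651
Read S(17,3) = 21457825, S(17,4) = 694337290, S(17,5) = 5652751651.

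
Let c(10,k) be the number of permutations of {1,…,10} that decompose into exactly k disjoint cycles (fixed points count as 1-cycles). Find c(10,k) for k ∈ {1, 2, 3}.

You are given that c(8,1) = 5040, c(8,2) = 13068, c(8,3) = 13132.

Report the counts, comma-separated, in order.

362880, 1026576, 1172700

[9] T[9,1]:8*5040+0=40320 · T[9,2]:8*13068+5040=109584 · T[9,3]:8*13132+13068=118124
[10] T[10,1]:9*40320+0=362880 · T[10,2]:9*109584+40320=1026576 · T[10,3]:9*118124+109584=1172700
Read c(10,1) = 362880, c(10,2) = 1026576, c(10,3) = 1172700.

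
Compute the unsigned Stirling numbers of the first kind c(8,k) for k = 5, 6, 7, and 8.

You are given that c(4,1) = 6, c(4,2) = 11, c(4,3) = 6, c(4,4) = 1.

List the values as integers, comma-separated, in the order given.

1960, 322, 28, 1

i=5: T(5,2)=6+4·11=50 | T(5,3)=11+4·6=35 | T(5,4)=6+4·1=10 | T(5,5)=1+4·0=1
i=6: T(6,3)=50+5·35=225 | T(6,4)=35+5·10=85 | T(6,5)=10+5·1=15 | T(6,6)=1+5·0=1
i=7: T(7,4)=225+6·85=735 | T(7,5)=85+6·15=175 | T(7,6)=15+6·1=21 | T(7,7)=1+6·0=1
i=8: T(8,5)=735+7·175=1960 | T(8,6)=175+7·21=322 | T(8,7)=21+7·1=28 | T(8,8)=1+7·0=1
Read c(8,5) = 1960, c(8,6) = 322, c(8,7) = 28, c(8,8) = 1.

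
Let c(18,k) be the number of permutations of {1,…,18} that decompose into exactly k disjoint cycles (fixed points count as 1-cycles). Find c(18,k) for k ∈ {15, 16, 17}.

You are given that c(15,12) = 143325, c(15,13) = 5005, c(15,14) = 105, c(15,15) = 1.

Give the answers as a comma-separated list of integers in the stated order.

468180, 10812, 153

@16  (16,13):5005·15+143325→218400, (16,14):105·15+5005→6580, (16,15):1·15+105→120, (16,16):0·15+1→1
@17  (17,14):6580·16+218400→323680, (17,15):120·16+6580→8500, (17,16):1·16+120→136, (17,17):0·16+1→1
@18  (18,15):8500·17+323680→468180, (18,16):136·17+8500→10812, (18,17):1·17+136→153
Read c(18,15) = 468180, c(18,16) = 10812, c(18,17) = 153.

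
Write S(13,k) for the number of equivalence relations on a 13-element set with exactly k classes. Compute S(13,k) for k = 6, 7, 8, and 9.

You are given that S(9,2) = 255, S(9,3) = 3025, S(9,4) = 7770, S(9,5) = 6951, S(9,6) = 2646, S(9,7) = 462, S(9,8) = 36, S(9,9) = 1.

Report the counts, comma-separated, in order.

9321312, 5715424, 1899612, 359502

[10] T[10,3]:3*3025+255=9330 · T[10,4]:4*7770+3025=34105 · T[10,5]:5*6951+7770=42525 · T[10,6]:6*2646+6951=22827 · T[10,7]:7*462+2646=5880 · T[10,8]:8*36+462=750 · T[10,9]:9*1+36=45
[11] T[11,4]:4*34105+9330=145750 · T[11,5]:5*42525+34105=246730 · T[11,6]:6*22827+42525=179487 · T[11,7]:7*5880+22827=63987 · T[11,8]:8*750+5880=11880 · T[11,9]:9*45+750=1155
[12] T[12,5]:5*246730+145750=1379400 · T[12,6]:6*179487+246730=1323652 · T[12,7]:7*63987+179487=627396 · T[12,8]:8*11880+63987=159027 · T[12,9]:9*1155+11880=22275
[13] T[13,6]:6*1323652+1379400=9321312 · T[13,7]:7*627396+1323652=5715424 · T[13,8]:8*159027+627396=1899612 · T[13,9]:9*22275+159027=359502
Read S(13,6) = 9321312, S(13,7) = 5715424, S(13,8) = 1899612, S(13,9) = 359502.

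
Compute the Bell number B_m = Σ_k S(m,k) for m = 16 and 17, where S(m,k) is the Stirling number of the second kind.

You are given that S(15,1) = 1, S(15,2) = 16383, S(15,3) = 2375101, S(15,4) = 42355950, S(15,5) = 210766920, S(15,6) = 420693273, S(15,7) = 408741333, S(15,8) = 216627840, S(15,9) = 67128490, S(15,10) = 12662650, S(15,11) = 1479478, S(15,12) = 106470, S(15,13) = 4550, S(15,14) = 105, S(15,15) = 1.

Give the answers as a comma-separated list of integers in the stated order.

10480142147, 82864869804

row 16: T[16][1]=1·1+0=1  T[16][2]=2·16383+1=32767  T[16][3]=3·2375101+16383=7141686  T[16][4]=4·42355950+2375101=171798901  T[16][5]=5·210766920+42355950=1096190550  T[16][6]=6·420693273+210766920=2734926558  T[16][7]=7·408741333+420693273=3281882604  T[16][8]=8·216627840+408741333=2141764053  T[16][9]=9·67128490+216627840=820784250  T[16][10]=10·12662650+67128490=193754990  T[16][11]=11·1479478+12662650=28936908  T[16][12]=12·106470+1479478=2757118  T[16][13]=13·4550+106470=165620  T[16][14]=14·105+4550=6020  T[16][15]=15·1+105=120  T[16][16]=16·0+1=1
row 17: T[17][1]=1·1+0=1  T[17][2]=2·32767+1=65535  T[17][3]=3·7141686+32767=21457825  T[17][4]=4·171798901+7141686=694337290  T[17][5]=5·1096190550+171798901=5652751651  T[17][6]=6·2734926558+1096190550=17505749898  T[17][7]=7·3281882604+2734926558=25708104786  T[17][8]=8·2141764053+3281882604=20415995028  T[17][9]=9·820784250+2141764053=9528822303  T[17][10]=10·193754990+820784250=2758334150  T[17][11]=11·28936908+193754990=512060978  T[17][12]=12·2757118+28936908=62022324  T[17][13]=13·165620+2757118=4910178  T[17][14]=14·6020+165620=249900  T[17][15]=15·120+6020=7820  T[17][16]=16·1+120=136  T[17][17]=17·0+1=1
B_16 = ΣS(16,k) = 1+32767+7141686+171798901+1096190550+2734926558+3281882604+2141764053+820784250+193754990+28936908+2757118+165620+6020+120+1 = 10480142147
B_17 = ΣS(17,k) = 1+65535+21457825+694337290+5652751651+17505749898+25708104786+20415995028+9528822303+2758334150+512060978+62022324+4910178+249900+7820+136+1 = 82864869804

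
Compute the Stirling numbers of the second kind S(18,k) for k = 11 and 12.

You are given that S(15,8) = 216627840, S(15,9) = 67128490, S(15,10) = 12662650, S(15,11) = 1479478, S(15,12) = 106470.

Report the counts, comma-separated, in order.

row 16: T[16][9]=9·67128490+216627840=820784250  T[16][10]=10·12662650+67128490=193754990  T[16][11]=11·1479478+12662650=28936908  T[16][12]=12·106470+1479478=2757118
row 17: T[17][10]=10·193754990+820784250=2758334150  T[17][11]=11·28936908+193754990=512060978  T[17][12]=12·2757118+28936908=62022324
row 18: T[18][11]=11·512060978+2758334150=8391004908  T[18][12]=12·62022324+512060978=1256328866
Read S(18,11) = 8391004908, S(18,12) = 1256328866.

8391004908, 1256328866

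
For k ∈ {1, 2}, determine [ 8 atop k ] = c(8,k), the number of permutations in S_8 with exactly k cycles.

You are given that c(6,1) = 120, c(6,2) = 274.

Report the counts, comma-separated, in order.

@7  (7,1):120·6+0→720, (7,2):274·6+120→1764
@8  (8,1):720·7+0→5040, (8,2):1764·7+720→13068
Read c(8,1) = 5040, c(8,2) = 13068.

5040, 13068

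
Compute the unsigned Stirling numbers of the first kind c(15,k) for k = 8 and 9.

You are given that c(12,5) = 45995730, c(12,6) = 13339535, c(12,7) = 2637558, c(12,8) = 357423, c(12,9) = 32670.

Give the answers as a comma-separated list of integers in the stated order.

2681453775, 368411615

i=13: T(13,6)=45995730+12·13339535=206070150 | T(13,7)=13339535+12·2637558=44990231 | T(13,8)=2637558+12·357423=6926634 | T(13,9)=357423+12·32670=749463
i=14: T(14,7)=206070150+13·44990231=790943153 | T(14,8)=44990231+13·6926634=135036473 | T(14,9)=6926634+13·749463=16669653
i=15: T(15,8)=790943153+14·135036473=2681453775 | T(15,9)=135036473+14·16669653=368411615
Read c(15,8) = 2681453775, c(15,9) = 368411615.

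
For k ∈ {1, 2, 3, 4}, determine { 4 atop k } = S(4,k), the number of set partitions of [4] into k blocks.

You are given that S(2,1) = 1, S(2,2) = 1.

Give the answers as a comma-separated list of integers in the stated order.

@3  (3,1):1·1+0→1, (3,2):1·2+1→3, (3,3):0·3+1→1
@4  (4,1):1·1+0→1, (4,2):3·2+1→7, (4,3):1·3+3→6, (4,4):0·4+1→1
Read S(4,1) = 1, S(4,2) = 7, S(4,3) = 6, S(4,4) = 1.

1, 7, 6, 1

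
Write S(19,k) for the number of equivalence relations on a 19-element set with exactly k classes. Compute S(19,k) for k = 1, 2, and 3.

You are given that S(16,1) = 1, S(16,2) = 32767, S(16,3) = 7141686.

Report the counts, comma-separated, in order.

1, 262143, 193448101

i=17: T(17,1)=0+1·1=1 | T(17,2)=1+2·32767=65535 | T(17,3)=32767+3·7141686=21457825
i=18: T(18,1)=0+1·1=1 | T(18,2)=1+2·65535=131071 | T(18,3)=65535+3·21457825=64439010
i=19: T(19,1)=0+1·1=1 | T(19,2)=1+2·131071=262143 | T(19,3)=131071+3·64439010=193448101
Read S(19,1) = 1, S(19,2) = 262143, S(19,3) = 193448101.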